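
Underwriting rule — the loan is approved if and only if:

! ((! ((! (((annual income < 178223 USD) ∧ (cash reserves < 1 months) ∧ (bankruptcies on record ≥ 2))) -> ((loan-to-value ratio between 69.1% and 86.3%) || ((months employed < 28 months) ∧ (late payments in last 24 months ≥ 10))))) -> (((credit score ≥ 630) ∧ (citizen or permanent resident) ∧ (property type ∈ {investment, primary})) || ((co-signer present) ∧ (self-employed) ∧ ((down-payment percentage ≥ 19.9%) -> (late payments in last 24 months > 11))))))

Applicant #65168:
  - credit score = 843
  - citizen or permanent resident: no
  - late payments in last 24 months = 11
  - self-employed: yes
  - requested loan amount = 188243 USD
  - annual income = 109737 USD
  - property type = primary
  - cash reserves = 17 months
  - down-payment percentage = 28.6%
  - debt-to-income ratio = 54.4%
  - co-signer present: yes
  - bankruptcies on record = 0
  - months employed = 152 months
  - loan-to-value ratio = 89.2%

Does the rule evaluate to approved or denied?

Approved

Atomic conditions:
  annual income < 178223 USD: 109737 < 178223 is true
  cash reserves < 1 months: 17 < 1 is false
  bankruptcies on record ≥ 2: 0 ≥ 2 is false
  loan-to-value ratio between 69.1% and 86.3%: 89.2 in [69.1, 86.3] is false
  months employed < 28 months: 152 < 28 is false
  late payments in last 24 months ≥ 10: 11 ≥ 10 is true
  credit score ≥ 630: 843 ≥ 630 is true
  citizen or permanent resident: no → false
  property type ∈ {investment, primary}: primary is in the set → true
  co-signer present: yes → true
  self-employed: yes → true
  down-payment percentage ≥ 19.9%: 28.6 ≥ 19.9 is true
  late payments in last 24 months > 11: 11 > 11 is false
Combine:
[1.1.1.1.1] true AND false AND false = false
[1.1.1.1] NOT false = true
[1.1.1.2.2] false AND true = false
[1.1.1.2] false OR false = false
[1.1.1] true → false = false
[1.1] NOT false = true
[1.2.1] true AND false AND true = false
[1.2.2.3] true → false = false
[1.2.2] true AND true AND false = false
[1.2] false OR false = false
[1] true → false = false
[root] NOT false = true
Overall: true → approved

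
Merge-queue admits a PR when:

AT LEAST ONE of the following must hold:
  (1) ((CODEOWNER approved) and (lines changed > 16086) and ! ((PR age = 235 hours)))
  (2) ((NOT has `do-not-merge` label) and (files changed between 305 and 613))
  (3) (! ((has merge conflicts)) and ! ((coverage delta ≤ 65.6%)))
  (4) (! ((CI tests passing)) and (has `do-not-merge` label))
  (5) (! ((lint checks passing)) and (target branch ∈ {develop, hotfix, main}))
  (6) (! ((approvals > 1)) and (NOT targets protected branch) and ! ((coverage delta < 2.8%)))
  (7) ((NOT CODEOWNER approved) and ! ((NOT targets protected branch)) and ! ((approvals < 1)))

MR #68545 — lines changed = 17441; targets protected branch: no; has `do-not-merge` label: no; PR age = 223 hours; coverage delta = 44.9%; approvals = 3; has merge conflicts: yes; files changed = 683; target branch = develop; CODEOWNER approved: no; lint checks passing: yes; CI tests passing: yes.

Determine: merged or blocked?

Blocked

Atomic conditions:
  CODEOWNER approved: no → false
  lines changed > 16086: 17441 > 16086 is true
  PR age = 235 hours: 223 == 235 is false
  NOT has `do-not-merge` label: no → true
  files changed between 305 and 613: 683 in [305, 613] is false
  has merge conflicts: yes → true
  coverage delta ≤ 65.6%: 44.9 ≤ 65.6 is true
  CI tests passing: yes → true
  has `do-not-merge` label: no → false
  lint checks passing: yes → true
  target branch ∈ {develop, hotfix, main}: develop is in the set → true
  approvals > 1: 3 > 1 is true
  NOT targets protected branch: no → true
  coverage delta < 2.8%: 44.9 < 2.8 is false
  NOT CODEOWNER approved: no → true
  approvals < 1: 3 < 1 is false
Combine:
[1.3] NOT false = true
[1] false AND true AND true = false
[2] true AND false = false
[3.1] NOT true = false
[3.2] NOT true = false
[3] false AND false = false
[4.1] NOT true = false
[4] false AND false = false
[5.1] NOT true = false
[5] false AND true = false
[6.1] NOT true = false
[6.3] NOT false = true
[6] false AND true AND true = false
[7.2] NOT true = false
[7.3] NOT false = true
[7] true AND false AND true = false
[root] false OR false OR false OR false OR false OR false OR false = false
Overall: false → blocked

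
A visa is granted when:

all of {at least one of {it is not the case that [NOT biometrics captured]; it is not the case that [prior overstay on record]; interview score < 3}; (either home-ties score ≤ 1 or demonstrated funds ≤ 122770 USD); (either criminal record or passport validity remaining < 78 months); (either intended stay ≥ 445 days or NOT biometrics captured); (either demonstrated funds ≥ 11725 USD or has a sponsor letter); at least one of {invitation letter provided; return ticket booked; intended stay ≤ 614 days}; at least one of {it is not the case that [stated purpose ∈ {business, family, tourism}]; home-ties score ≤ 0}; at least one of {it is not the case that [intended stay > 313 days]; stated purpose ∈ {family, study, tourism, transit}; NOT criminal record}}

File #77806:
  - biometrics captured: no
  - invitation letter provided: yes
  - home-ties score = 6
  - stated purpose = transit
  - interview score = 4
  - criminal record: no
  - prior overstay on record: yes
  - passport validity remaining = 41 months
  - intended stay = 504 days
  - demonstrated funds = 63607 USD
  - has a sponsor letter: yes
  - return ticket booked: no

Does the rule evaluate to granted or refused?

Atomic conditions:
  NOT biometrics captured: no → true
  prior overstay on record: yes → true
  interview score < 3: 4 < 3 is false
  home-ties score ≤ 1: 6 ≤ 1 is false
  demonstrated funds ≤ 122770 USD: 63607 ≤ 122770 is true
  criminal record: no → false
  passport validity remaining < 78 months: 41 < 78 is true
  intended stay ≥ 445 days: 504 ≥ 445 is true
  demonstrated funds ≥ 11725 USD: 63607 ≥ 11725 is true
  has a sponsor letter: yes → true
  invitation letter provided: yes → true
  return ticket booked: no → false
  intended stay ≤ 614 days: 504 ≤ 614 is true
  stated purpose ∈ {business, family, tourism}: transit is not in the set → false
  home-ties score ≤ 0: 6 ≤ 0 is false
  intended stay > 313 days: 504 > 313 is true
  stated purpose ∈ {family, study, tourism, transit}: transit is in the set → true
  NOT criminal record: no → true
Combine:
[1.1] NOT true = false
[1.2] NOT true = false
[1] false OR false OR false = false
[2] false OR true = true
[3] false OR true = true
[4] true OR true = true
[5] true OR true = true
[6] true OR false OR true = true
[7.1] NOT false = true
[7] true OR false = true
[8.1] NOT true = false
[8] false OR true OR true = true
[root] false AND true AND true AND true AND true AND true AND true AND true = false
Overall: false → refused

Refused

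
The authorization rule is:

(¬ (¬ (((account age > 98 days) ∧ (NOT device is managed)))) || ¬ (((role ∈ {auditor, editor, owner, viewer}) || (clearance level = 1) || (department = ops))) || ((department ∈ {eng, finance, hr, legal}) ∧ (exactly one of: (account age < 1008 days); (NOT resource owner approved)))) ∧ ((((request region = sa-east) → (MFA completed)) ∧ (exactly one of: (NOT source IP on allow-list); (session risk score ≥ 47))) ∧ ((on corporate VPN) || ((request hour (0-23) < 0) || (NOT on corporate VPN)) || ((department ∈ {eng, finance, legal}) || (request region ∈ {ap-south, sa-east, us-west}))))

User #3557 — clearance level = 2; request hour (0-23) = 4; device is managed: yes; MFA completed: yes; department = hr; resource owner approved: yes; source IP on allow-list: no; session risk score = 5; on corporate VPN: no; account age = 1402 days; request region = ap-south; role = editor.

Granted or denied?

Denied

Atomic conditions:
  account age > 98 days: 1402 > 98 is true
  NOT device is managed: yes → false
  role ∈ {auditor, editor, owner, viewer}: editor is in the set → true
  clearance level = 1: 2 == 1 is false
  department = ops: hr == ops is false
  department ∈ {eng, finance, hr, legal}: hr is in the set → true
  account age < 1008 days: 1402 < 1008 is false
  NOT resource owner approved: yes → false
  request region = sa-east: ap-south == sa-east is false
  MFA completed: yes → true
  NOT source IP on allow-list: no → true
  session risk score ≥ 47: 5 ≥ 47 is false
  on corporate VPN: no → false
  request hour (0-23) < 0: 4 < 0 is false
  NOT on corporate VPN: no → true
  department ∈ {eng, finance, legal}: hr is not in the set → false
  request region ∈ {ap-south, sa-east, us-west}: ap-south is in the set → true
Combine:
[1.1.1.1] true AND false = false
[1.1.1] NOT false = true
[1.1] NOT true = false
[1.2.1] true OR false OR false = true
[1.2] NOT true = false
[1.3.2] exactly-one(false, false) = false
[1.3] true AND false = false
[1] false OR false OR false = false
[2.1.1] false → true (antecedent false ⇒ implication holds) = true
[2.1.2] exactly-one(true, false) = true
[2.1] true AND true = true
[2.2.2] false OR true = true
[2.2.3] false OR true = true
[2.2] false OR true OR true = true
[2] true AND true = true
[root] false AND true = false
Overall: false → denied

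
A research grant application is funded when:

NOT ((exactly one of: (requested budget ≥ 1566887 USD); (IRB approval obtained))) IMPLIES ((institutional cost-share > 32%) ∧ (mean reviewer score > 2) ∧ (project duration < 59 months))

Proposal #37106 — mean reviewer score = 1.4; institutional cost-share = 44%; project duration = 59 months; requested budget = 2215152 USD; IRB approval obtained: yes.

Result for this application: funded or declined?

Declined

Atomic conditions:
  requested budget ≥ 1566887 USD: 2215152 ≥ 1566887 is true
  IRB approval obtained: yes → true
  institutional cost-share > 32%: 44 > 32 is true
  mean reviewer score > 2: 1.4 > 2 is false
  project duration < 59 months: 59 < 59 is false
Combine:
[1.1] exactly-one(true, true) = false
[1] NOT false = true
[2] true AND false AND false = false
[root] true → false = false
Overall: false → declined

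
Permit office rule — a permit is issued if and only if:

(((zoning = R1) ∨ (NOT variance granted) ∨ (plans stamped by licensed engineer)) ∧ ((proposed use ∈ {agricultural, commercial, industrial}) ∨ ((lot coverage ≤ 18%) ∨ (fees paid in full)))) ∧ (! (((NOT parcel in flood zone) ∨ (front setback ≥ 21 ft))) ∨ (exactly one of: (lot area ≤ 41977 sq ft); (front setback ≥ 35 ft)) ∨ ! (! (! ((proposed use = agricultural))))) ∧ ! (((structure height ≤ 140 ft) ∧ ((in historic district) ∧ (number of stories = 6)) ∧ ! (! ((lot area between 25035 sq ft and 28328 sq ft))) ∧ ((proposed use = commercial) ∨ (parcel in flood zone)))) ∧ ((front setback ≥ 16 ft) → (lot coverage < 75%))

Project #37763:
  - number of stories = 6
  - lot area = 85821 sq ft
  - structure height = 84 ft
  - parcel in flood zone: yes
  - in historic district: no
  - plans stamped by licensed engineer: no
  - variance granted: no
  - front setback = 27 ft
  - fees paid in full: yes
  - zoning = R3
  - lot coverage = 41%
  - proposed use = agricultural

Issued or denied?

Denied

Atomic conditions:
  zoning = R1: R3 == R1 is false
  NOT variance granted: no → true
  plans stamped by licensed engineer: no → false
  proposed use ∈ {agricultural, commercial, industrial}: agricultural is in the set → true
  lot coverage ≤ 18%: 41 ≤ 18 is false
  fees paid in full: yes → true
  NOT parcel in flood zone: yes → false
  front setback ≥ 21 ft: 27 ≥ 21 is true
  lot area ≤ 41977 sq ft: 85821 ≤ 41977 is false
  front setback ≥ 35 ft: 27 ≥ 35 is false
  proposed use = agricultural: agricultural == agricultural is true
  structure height ≤ 140 ft: 84 ≤ 140 is true
  in historic district: no → false
  number of stories = 6: 6 == 6 is true
  lot area between 25035 sq ft and 28328 sq ft: 85821 in [25035, 28328] is false
  proposed use = commercial: agricultural == commercial is false
  parcel in flood zone: yes → true
  front setback ≥ 16 ft: 27 ≥ 16 is true
  lot coverage < 75%: 41 < 75 is true
Combine:
[1.1] false OR true OR false = true
[1.2.2] false OR true = true
[1.2] true OR true = true
[1] true AND true = true
[2.1.1] false OR true = true
[2.1] NOT true = false
[2.2] exactly-one(false, false) = false
[2.3.1.1] NOT true = false
[2.3.1] NOT false = true
[2.3] NOT true = false
[2] false OR false OR false = false
[3.1.2] false AND true = false
[3.1.3.1] NOT false = true
[3.1.3] NOT true = false
[3.1.4] false OR true = true
[3.1] true AND false AND false AND true = false
[3] NOT false = true
[4] true → true = true
[root] true AND false AND true AND true = false
Overall: false → denied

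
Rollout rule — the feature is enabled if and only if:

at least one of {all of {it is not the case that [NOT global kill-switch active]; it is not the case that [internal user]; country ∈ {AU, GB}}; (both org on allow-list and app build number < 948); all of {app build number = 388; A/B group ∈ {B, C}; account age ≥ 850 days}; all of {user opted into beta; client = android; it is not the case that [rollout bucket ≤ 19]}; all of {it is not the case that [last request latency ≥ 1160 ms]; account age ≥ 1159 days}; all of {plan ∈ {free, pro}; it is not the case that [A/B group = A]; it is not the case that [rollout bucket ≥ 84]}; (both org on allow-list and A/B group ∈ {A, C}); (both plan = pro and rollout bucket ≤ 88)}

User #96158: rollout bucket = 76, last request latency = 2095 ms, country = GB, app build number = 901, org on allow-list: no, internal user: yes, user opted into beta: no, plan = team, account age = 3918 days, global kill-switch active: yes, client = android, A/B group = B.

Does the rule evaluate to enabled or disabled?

Disabled

Atomic conditions:
  NOT global kill-switch active: yes → false
  internal user: yes → true
  country ∈ {AU, GB}: GB is in the set → true
  org on allow-list: no → false
  app build number < 948: 901 < 948 is true
  app build number = 388: 901 == 388 is false
  A/B group ∈ {B, C}: B is in the set → true
  account age ≥ 850 days: 3918 ≥ 850 is true
  user opted into beta: no → false
  client = android: android == android is true
  rollout bucket ≤ 19: 76 ≤ 19 is false
  last request latency ≥ 1160 ms: 2095 ≥ 1160 is true
  account age ≥ 1159 days: 3918 ≥ 1159 is true
  plan ∈ {free, pro}: team is not in the set → false
  A/B group = A: B == A is false
  rollout bucket ≥ 84: 76 ≥ 84 is false
  A/B group ∈ {A, C}: B is not in the set → false
  plan = pro: team == pro is false
  rollout bucket ≤ 88: 76 ≤ 88 is true
Combine:
[1.1] NOT false = true
[1.2] NOT true = false
[1] true AND false AND true = false
[2] false AND true = false
[3] false AND true AND true = false
[4.3] NOT false = true
[4] false AND true AND true = false
[5.1] NOT true = false
[5] false AND true = false
[6.2] NOT false = true
[6.3] NOT false = true
[6] false AND true AND true = false
[7] false AND false = false
[8] false AND true = false
[root] false OR false OR false OR false OR false OR false OR false OR false = false
Overall: false → disabled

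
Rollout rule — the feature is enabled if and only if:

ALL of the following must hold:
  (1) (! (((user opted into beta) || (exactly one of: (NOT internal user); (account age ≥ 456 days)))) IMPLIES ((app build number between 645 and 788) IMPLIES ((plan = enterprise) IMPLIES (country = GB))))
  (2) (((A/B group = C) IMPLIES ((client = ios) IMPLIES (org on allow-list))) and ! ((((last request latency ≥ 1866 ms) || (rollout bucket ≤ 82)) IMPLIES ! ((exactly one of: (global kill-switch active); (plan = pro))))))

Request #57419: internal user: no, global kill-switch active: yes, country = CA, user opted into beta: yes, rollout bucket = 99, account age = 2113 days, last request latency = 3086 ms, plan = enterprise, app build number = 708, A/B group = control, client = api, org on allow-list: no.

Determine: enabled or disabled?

Enabled

Atomic conditions:
  user opted into beta: yes → true
  NOT internal user: no → true
  account age ≥ 456 days: 2113 ≥ 456 is true
  app build number between 645 and 788: 708 in [645, 788] is true
  plan = enterprise: enterprise == enterprise is true
  country = GB: CA == GB is false
  A/B group = C: control == C is false
  client = ios: api == ios is false
  org on allow-list: no → false
  last request latency ≥ 1866 ms: 3086 ≥ 1866 is true
  rollout bucket ≤ 82: 99 ≤ 82 is false
  global kill-switch active: yes → true
  plan = pro: enterprise == pro is false
Combine:
[1.1.1.2] exactly-one(true, true) = false
[1.1.1] true OR false = true
[1.1] NOT true = false
[1.2.2] true → false = false
[1.2] true → false = false
[1] false → false (antecedent false ⇒ implication holds) = true
[2.1.2] false → false (antecedent false ⇒ implication holds) = true
[2.1] false → true (antecedent false ⇒ implication holds) = true
[2.2.1.1] true OR false = true
[2.2.1.2.1] exactly-one(true, false) = true
[2.2.1.2] NOT true = false
[2.2.1] true → false = false
[2.2] NOT false = true
[2] true AND true = true
[root] true AND true = true
Overall: true → enabled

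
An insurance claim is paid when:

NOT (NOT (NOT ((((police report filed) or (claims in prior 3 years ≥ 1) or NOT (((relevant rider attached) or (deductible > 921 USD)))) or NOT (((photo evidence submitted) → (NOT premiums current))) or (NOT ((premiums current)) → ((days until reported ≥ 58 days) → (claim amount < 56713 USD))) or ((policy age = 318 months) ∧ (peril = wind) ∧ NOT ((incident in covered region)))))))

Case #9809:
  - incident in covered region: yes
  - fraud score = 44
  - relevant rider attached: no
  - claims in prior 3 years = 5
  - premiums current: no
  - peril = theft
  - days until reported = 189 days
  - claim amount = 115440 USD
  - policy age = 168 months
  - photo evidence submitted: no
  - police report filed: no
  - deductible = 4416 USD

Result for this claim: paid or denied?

Atomic conditions:
  police report filed: no → false
  claims in prior 3 years ≥ 1: 5 ≥ 1 is true
  relevant rider attached: no → false
  deductible > 921 USD: 4416 > 921 is true
  photo evidence submitted: no → false
  NOT premiums current: no → true
  premiums current: no → false
  days until reported ≥ 58 days: 189 ≥ 58 is true
  claim amount < 56713 USD: 115440 < 56713 is false
  policy age = 318 months: 168 == 318 is false
  peril = wind: theft == wind is false
  incident in covered region: yes → true
Combine:
[1.1.1.1.3.1] false OR true = true
[1.1.1.1.3] NOT true = false
[1.1.1.1] false OR true OR false = true
[1.1.1.2.1] false → true (antecedent false ⇒ implication holds) = true
[1.1.1.2] NOT true = false
[1.1.1.3.1] NOT false = true
[1.1.1.3.2] true → false = false
[1.1.1.3] true → false = false
[1.1.1.4.3] NOT true = false
[1.1.1.4] false AND false AND false = false
[1.1.1] true OR false OR false OR false = true
[1.1] NOT true = false
[1] NOT false = true
[root] NOT true = false
Overall: false → denied

Denied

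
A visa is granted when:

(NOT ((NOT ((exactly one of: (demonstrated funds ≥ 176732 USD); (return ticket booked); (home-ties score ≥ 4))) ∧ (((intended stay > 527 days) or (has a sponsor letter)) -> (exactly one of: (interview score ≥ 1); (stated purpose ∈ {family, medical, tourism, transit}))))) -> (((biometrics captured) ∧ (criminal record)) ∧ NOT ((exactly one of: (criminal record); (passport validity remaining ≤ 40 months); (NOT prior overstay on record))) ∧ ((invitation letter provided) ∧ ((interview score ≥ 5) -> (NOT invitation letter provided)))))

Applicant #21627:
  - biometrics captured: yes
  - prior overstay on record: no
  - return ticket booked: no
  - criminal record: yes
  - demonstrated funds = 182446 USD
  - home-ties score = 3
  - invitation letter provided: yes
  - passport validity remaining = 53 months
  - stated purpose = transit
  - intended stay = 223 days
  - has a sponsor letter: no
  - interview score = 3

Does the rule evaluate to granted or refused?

Granted

Atomic conditions:
  demonstrated funds ≥ 176732 USD: 182446 ≥ 176732 is true
  return ticket booked: no → false
  home-ties score ≥ 4: 3 ≥ 4 is false
  intended stay > 527 days: 223 > 527 is false
  has a sponsor letter: no → false
  interview score ≥ 1: 3 ≥ 1 is true
  stated purpose ∈ {family, medical, tourism, transit}: transit is in the set → true
  biometrics captured: yes → true
  criminal record: yes → true
  passport validity remaining ≤ 40 months: 53 ≤ 40 is false
  NOT prior overstay on record: no → true
  invitation letter provided: yes → true
  interview score ≥ 5: 3 ≥ 5 is false
  NOT invitation letter provided: yes → false
Combine:
[1.1.1.1] exactly-one(true, false, false) = true
[1.1.1] NOT true = false
[1.1.2.1] false OR false = false
[1.1.2.2] exactly-one(true, true) = false
[1.1.2] false → false (antecedent false ⇒ implication holds) = true
[1.1] false AND true = false
[1] NOT false = true
[2.1] true AND true = true
[2.2.1] exactly-one(true, false, true) = false
[2.2] NOT false = true
[2.3.2] false → false (antecedent false ⇒ implication holds) = true
[2.3] true AND true = true
[2] true AND true AND true = true
[root] true → true = true
Overall: true → granted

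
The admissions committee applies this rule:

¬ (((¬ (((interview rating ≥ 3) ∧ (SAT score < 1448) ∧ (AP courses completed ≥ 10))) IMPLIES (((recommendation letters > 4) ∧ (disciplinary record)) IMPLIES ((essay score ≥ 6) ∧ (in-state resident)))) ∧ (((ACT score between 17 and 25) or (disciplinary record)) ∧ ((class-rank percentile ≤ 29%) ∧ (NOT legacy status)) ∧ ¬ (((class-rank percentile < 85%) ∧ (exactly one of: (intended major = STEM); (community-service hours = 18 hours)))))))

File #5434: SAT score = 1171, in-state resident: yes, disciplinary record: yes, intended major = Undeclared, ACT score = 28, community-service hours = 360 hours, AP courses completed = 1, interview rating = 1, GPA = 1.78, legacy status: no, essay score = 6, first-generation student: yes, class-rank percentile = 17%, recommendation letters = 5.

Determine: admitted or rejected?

Atomic conditions:
  interview rating ≥ 3: 1 ≥ 3 is false
  SAT score < 1448: 1171 < 1448 is true
  AP courses completed ≥ 10: 1 ≥ 10 is false
  recommendation letters > 4: 5 > 4 is true
  disciplinary record: yes → true
  essay score ≥ 6: 6 ≥ 6 is true
  in-state resident: yes → true
  ACT score between 17 and 25: 28 in [17, 25] is false
  class-rank percentile ≤ 29%: 17 ≤ 29 is true
  NOT legacy status: no → true
  class-rank percentile < 85%: 17 < 85 is true
  intended major = STEM: Undeclared == STEM is false
  community-service hours = 18 hours: 360 == 18 is false
Combine:
[1.1.1.1] false AND true AND false = false
[1.1.1] NOT false = true
[1.1.2.1] true AND true = true
[1.1.2.2] true AND true = true
[1.1.2] true → true = true
[1.1] true → true = true
[1.2.1] false OR true = true
[1.2.2] true AND true = true
[1.2.3.1.2] exactly-one(false, false) = false
[1.2.3.1] true AND false = false
[1.2.3] NOT false = true
[1.2] true AND true AND true = true
[1] true AND true = true
[root] NOT true = false
Overall: false → rejected

Rejected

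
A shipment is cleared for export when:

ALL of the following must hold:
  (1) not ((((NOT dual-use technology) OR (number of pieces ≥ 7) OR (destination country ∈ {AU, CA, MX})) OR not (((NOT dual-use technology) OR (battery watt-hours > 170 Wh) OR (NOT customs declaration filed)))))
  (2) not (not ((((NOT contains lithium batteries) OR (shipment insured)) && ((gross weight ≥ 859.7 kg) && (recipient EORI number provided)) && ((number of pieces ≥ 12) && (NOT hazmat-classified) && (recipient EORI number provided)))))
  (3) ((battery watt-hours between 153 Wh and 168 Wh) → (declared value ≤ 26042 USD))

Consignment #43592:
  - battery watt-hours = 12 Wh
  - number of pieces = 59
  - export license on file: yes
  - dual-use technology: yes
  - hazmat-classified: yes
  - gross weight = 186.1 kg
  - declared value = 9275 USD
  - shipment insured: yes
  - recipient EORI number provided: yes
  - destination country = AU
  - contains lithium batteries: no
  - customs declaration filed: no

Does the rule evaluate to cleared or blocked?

Blocked

Atomic conditions:
  NOT dual-use technology: yes → false
  number of pieces ≥ 7: 59 ≥ 7 is true
  destination country ∈ {AU, CA, MX}: AU is in the set → true
  battery watt-hours > 170 Wh: 12 > 170 is false
  NOT customs declaration filed: no → true
  NOT contains lithium batteries: no → true
  shipment insured: yes → true
  gross weight ≥ 859.7 kg: 186.1 ≥ 859.7 is false
  recipient EORI number provided: yes → true
  number of pieces ≥ 12: 59 ≥ 12 is true
  NOT hazmat-classified: yes → false
  battery watt-hours between 153 Wh and 168 Wh: 12 in [153, 168] is false
  declared value ≤ 26042 USD: 9275 ≤ 26042 is true
Combine:
[1.1.1] false OR true OR true = true
[1.1.2.1] false OR false OR true = true
[1.1.2] NOT true = false
[1.1] true OR false = true
[1] NOT true = false
[2.1.1.1] true OR true = true
[2.1.1.2] false AND true = false
[2.1.1.3] true AND false AND true = false
[2.1.1] true AND false AND false = false
[2.1] NOT false = true
[2] NOT true = false
[3] false → true (antecedent false ⇒ implication holds) = true
[root] false AND false AND true = false
Overall: false → blocked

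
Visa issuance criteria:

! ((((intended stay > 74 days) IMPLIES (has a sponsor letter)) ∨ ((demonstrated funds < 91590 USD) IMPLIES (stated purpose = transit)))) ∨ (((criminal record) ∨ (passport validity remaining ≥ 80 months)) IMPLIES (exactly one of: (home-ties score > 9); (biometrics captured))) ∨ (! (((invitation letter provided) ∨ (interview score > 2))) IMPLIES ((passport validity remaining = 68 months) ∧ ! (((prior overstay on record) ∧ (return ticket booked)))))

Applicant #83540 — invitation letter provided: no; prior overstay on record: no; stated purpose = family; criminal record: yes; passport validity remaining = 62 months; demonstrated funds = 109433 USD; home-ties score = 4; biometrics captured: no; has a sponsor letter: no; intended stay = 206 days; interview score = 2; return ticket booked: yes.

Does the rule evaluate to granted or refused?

Atomic conditions:
  intended stay > 74 days: 206 > 74 is true
  has a sponsor letter: no → false
  demonstrated funds < 91590 USD: 109433 < 91590 is false
  stated purpose = transit: family == transit is false
  criminal record: yes → true
  passport validity remaining ≥ 80 months: 62 ≥ 80 is false
  home-ties score > 9: 4 > 9 is false
  biometrics captured: no → false
  invitation letter provided: no → false
  interview score > 2: 2 > 2 is false
  passport validity remaining = 68 months: 62 == 68 is false
  prior overstay on record: no → false
  return ticket booked: yes → true
Combine:
[1.1.1] true → false = false
[1.1.2] false → false (antecedent false ⇒ implication holds) = true
[1.1] false OR true = true
[1] NOT true = false
[2.1] true OR false = true
[2.2] exactly-one(false, false) = false
[2] true → false = false
[3.1.1] false OR false = false
[3.1] NOT false = true
[3.2.2.1] false AND true = false
[3.2.2] NOT false = true
[3.2] false AND true = false
[3] true → false = false
[root] false OR false OR false = false
Overall: false → refused

Refused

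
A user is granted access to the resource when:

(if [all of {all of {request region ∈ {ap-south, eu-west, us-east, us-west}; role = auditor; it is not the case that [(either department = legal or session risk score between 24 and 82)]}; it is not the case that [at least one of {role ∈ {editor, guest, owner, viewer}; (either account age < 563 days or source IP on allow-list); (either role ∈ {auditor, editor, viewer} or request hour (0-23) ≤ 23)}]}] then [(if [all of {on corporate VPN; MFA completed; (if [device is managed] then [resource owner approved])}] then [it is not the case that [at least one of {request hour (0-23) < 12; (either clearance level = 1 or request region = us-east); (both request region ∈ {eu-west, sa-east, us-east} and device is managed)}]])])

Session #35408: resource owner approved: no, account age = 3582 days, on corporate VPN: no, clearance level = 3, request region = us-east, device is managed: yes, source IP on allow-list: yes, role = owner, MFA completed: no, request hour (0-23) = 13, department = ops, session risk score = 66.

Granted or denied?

Atomic conditions:
  request region ∈ {ap-south, eu-west, us-east, us-west}: us-east is in the set → true
  role = auditor: owner == auditor is false
  department = legal: ops == legal is false
  session risk score between 24 and 82: 66 in [24, 82] is true
  role ∈ {editor, guest, owner, viewer}: owner is in the set → true
  account age < 563 days: 3582 < 563 is false
  source IP on allow-list: yes → true
  role ∈ {auditor, editor, viewer}: owner is not in the set → false
  request hour (0-23) ≤ 23: 13 ≤ 23 is true
  on corporate VPN: no → false
  MFA completed: no → false
  device is managed: yes → true
  resource owner approved: no → false
  request hour (0-23) < 12: 13 < 12 is false
  clearance level = 1: 3 == 1 is false
  request region = us-east: us-east == us-east is true
  request region ∈ {eu-west, sa-east, us-east}: us-east is in the set → true
Combine:
[1.1.3.1] false OR true = true
[1.1.3] NOT true = false
[1.1] true AND false AND false = false
[1.2.1.2] false OR true = true
[1.2.1.3] false OR true = true
[1.2.1] true OR true OR true = true
[1.2] NOT true = false
[1] false AND false = false
[2.1.3] true → false = false
[2.1] false AND false AND false = false
[2.2.1.2] false OR true = true
[2.2.1.3] true AND true = true
[2.2.1] false OR true OR true = true
[2.2] NOT true = false
[2] false → false (antecedent false ⇒ implication holds) = true
[root] false → true (antecedent false ⇒ implication holds) = true
Overall: true → granted

Granted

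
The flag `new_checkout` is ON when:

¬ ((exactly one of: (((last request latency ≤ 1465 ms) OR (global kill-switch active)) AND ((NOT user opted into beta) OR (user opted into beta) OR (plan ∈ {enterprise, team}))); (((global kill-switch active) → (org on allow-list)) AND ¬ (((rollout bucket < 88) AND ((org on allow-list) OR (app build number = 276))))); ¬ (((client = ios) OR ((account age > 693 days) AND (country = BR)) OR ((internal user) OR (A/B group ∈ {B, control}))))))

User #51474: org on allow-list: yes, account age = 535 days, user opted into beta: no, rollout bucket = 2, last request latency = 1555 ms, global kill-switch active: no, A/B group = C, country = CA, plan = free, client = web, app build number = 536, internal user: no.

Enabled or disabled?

Atomic conditions:
  last request latency ≤ 1465 ms: 1555 ≤ 1465 is false
  global kill-switch active: no → false
  NOT user opted into beta: no → true
  user opted into beta: no → false
  plan ∈ {enterprise, team}: free is not in the set → false
  org on allow-list: yes → true
  rollout bucket < 88: 2 < 88 is true
  app build number = 276: 536 == 276 is false
  client = ios: web == ios is false
  account age > 693 days: 535 > 693 is false
  country = BR: CA == BR is false
  internal user: no → false
  A/B group ∈ {B, control}: C is not in the set → false
Combine:
[1.1.1] false OR false = false
[1.1.2] true OR false OR false = true
[1.1] false AND true = false
[1.2.1] false → true (antecedent false ⇒ implication holds) = true
[1.2.2.1.2] true OR false = true
[1.2.2.1] true AND true = true
[1.2.2] NOT true = false
[1.2] true AND false = false
[1.3.1.2] false AND false = false
[1.3.1.3] false OR false = false
[1.3.1] false OR false OR false = false
[1.3] NOT false = true
[1] exactly-one(false, false, true) = true
[root] NOT true = false
Overall: false → disabled

Disabled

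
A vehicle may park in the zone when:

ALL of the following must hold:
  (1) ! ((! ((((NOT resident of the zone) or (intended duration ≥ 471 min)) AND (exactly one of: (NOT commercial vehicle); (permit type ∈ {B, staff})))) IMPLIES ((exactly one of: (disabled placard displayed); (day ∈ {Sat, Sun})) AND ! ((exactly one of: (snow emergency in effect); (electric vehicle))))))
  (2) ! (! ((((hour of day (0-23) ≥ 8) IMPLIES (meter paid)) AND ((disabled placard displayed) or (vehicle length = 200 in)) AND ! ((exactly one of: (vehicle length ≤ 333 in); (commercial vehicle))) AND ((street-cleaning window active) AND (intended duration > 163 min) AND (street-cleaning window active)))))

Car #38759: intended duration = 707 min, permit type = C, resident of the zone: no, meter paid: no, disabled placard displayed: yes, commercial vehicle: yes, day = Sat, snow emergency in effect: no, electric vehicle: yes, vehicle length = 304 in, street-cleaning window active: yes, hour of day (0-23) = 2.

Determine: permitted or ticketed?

Atomic conditions:
  NOT resident of the zone: no → true
  intended duration ≥ 471 min: 707 ≥ 471 is true
  NOT commercial vehicle: yes → false
  permit type ∈ {B, staff}: C is not in the set → false
  disabled placard displayed: yes → true
  day ∈ {Sat, Sun}: Sat is in the set → true
  snow emergency in effect: no → false
  electric vehicle: yes → true
  hour of day (0-23) ≥ 8: 2 ≥ 8 is false
  meter paid: no → false
  vehicle length = 200 in: 304 == 200 is false
  vehicle length ≤ 333 in: 304 ≤ 333 is true
  commercial vehicle: yes → true
  street-cleaning window active: yes → true
  intended duration > 163 min: 707 > 163 is true
Combine:
[1.1.1.1.1] true OR true = true
[1.1.1.1.2] exactly-one(false, false) = false
[1.1.1.1] true AND false = false
[1.1.1] NOT false = true
[1.1.2.1] exactly-one(true, true) = false
[1.1.2.2.1] exactly-one(false, true) = true
[1.1.2.2] NOT true = false
[1.1.2] false AND false = false
[1.1] true → false = false
[1] NOT false = true
[2.1.1.1] false → false (antecedent false ⇒ implication holds) = true
[2.1.1.2] true OR false = true
[2.1.1.3.1] exactly-one(true, true) = false
[2.1.1.3] NOT false = true
[2.1.1.4] true AND true AND true = true
[2.1.1] true AND true AND true AND true = true
[2.1] NOT true = false
[2] NOT false = true
[root] true AND true = true
Overall: true → permitted

Permitted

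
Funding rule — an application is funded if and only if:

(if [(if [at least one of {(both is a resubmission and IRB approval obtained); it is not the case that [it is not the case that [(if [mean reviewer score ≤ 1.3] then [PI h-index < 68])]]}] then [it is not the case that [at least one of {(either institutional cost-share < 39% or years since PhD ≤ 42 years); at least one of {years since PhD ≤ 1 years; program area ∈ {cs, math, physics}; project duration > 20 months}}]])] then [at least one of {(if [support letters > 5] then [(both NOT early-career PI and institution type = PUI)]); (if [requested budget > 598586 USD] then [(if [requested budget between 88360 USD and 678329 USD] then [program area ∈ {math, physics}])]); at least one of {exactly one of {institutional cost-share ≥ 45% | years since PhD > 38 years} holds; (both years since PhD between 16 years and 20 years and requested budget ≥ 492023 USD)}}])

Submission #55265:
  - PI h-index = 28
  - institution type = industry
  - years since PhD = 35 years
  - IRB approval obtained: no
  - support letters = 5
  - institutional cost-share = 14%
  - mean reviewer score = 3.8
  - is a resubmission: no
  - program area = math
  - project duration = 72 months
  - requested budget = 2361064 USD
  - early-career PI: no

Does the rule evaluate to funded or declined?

Funded

Atomic conditions:
  is a resubmission: no → false
  IRB approval obtained: no → false
  mean reviewer score ≤ 1.3: 3.8 ≤ 1.3 is false
  PI h-index < 68: 28 < 68 is true
  institutional cost-share < 39%: 14 < 39 is true
  years since PhD ≤ 42 years: 35 ≤ 42 is true
  years since PhD ≤ 1 years: 35 ≤ 1 is false
  program area ∈ {cs, math, physics}: math is in the set → true
  project duration > 20 months: 72 > 20 is true
  support letters > 5: 5 > 5 is false
  NOT early-career PI: no → true
  institution type = PUI: industry == PUI is false
  requested budget > 598586 USD: 2361064 > 598586 is true
  requested budget between 88360 USD and 678329 USD: 2361064 in [88360, 678329] is false
  program area ∈ {math, physics}: math is in the set → true
  institutional cost-share ≥ 45%: 14 ≥ 45 is false
  years since PhD > 38 years: 35 > 38 is false
  years since PhD between 16 years and 20 years: 35 in [16, 20] is false
  requested budget ≥ 492023 USD: 2361064 ≥ 492023 is true
Combine:
[1.1.1] false AND false = false
[1.1.2.1.1] false → true (antecedent false ⇒ implication holds) = true
[1.1.2.1] NOT true = false
[1.1.2] NOT false = true
[1.1] false OR true = true
[1.2.1.1] true OR true = true
[1.2.1.2] false OR true OR true = true
[1.2.1] true OR true = true
[1.2] NOT true = false
[1] true → false = false
[2.1.2] true AND false = false
[2.1] false → false (antecedent false ⇒ implication holds) = true
[2.2.2] false → true (antecedent false ⇒ implication holds) = true
[2.2] true → true = true
[2.3.1] exactly-one(false, false) = false
[2.3.2] false AND true = false
[2.3] false OR false = false
[2] true OR true OR false = true
[root] false → true (antecedent false ⇒ implication holds) = true
Overall: true → funded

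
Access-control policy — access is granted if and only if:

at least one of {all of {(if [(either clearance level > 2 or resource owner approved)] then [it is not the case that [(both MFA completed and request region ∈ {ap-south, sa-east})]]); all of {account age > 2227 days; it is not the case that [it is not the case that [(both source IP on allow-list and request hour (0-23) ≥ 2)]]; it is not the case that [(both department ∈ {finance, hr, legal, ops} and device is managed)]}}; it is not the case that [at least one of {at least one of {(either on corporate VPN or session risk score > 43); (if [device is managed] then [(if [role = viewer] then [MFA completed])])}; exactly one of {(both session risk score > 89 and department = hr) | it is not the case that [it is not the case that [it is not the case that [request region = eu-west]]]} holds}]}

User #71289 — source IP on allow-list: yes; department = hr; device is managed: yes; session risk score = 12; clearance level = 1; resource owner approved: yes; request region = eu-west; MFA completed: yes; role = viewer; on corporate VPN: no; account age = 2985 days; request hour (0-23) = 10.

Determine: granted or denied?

Denied

Atomic conditions:
  clearance level > 2: 1 > 2 is false
  resource owner approved: yes → true
  MFA completed: yes → true
  request region ∈ {ap-south, sa-east}: eu-west is not in the set → false
  account age > 2227 days: 2985 > 2227 is true
  source IP on allow-list: yes → true
  request hour (0-23) ≥ 2: 10 ≥ 2 is true
  department ∈ {finance, hr, legal, ops}: hr is in the set → true
  device is managed: yes → true
  on corporate VPN: no → false
  session risk score > 43: 12 > 43 is false
  role = viewer: viewer == viewer is true
  session risk score > 89: 12 > 89 is false
  department = hr: hr == hr is true
  request region = eu-west: eu-west == eu-west is true
Combine:
[1.1.1] false OR true = true
[1.1.2.1] true AND false = false
[1.1.2] NOT false = true
[1.1] true → true = true
[1.2.2.1.1] true AND true = true
[1.2.2.1] NOT true = false
[1.2.2] NOT false = true
[1.2.3.1] true AND true = true
[1.2.3] NOT true = false
[1.2] true AND true AND false = false
[1] true AND false = false
[2.1.1.1] false OR false = false
[2.1.1.2.2] true → true = true
[2.1.1.2] true → true = true
[2.1.1] false OR true = true
[2.1.2.1] false AND true = false
[2.1.2.2.1.1] NOT true = false
[2.1.2.2.1] NOT false = true
[2.1.2.2] NOT true = false
[2.1.2] exactly-one(false, false) = false
[2.1] true OR false = true
[2] NOT true = false
[root] false OR false = false
Overall: false → denied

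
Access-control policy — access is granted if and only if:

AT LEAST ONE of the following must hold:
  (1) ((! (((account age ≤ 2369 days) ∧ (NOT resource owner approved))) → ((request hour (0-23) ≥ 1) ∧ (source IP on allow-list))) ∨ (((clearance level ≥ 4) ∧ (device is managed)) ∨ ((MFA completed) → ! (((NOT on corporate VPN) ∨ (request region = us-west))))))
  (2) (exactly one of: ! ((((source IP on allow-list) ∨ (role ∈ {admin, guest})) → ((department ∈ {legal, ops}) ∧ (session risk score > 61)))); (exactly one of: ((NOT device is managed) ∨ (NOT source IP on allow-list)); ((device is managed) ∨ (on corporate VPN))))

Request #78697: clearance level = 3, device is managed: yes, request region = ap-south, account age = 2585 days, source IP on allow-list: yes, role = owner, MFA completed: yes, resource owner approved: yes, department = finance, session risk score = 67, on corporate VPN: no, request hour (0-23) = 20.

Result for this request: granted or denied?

Granted

Atomic conditions:
  account age ≤ 2369 days: 2585 ≤ 2369 is false
  NOT resource owner approved: yes → false
  request hour (0-23) ≥ 1: 20 ≥ 1 is true
  source IP on allow-list: yes → true
  clearance level ≥ 4: 3 ≥ 4 is false
  device is managed: yes → true
  MFA completed: yes → true
  NOT on corporate VPN: no → true
  request region = us-west: ap-south == us-west is false
  role ∈ {admin, guest}: owner is not in the set → false
  department ∈ {legal, ops}: finance is not in the set → false
  session risk score > 61: 67 > 61 is true
  NOT device is managed: yes → false
  NOT source IP on allow-list: yes → false
  on corporate VPN: no → false
Combine:
[1.1.1.1] false AND false = false
[1.1.1] NOT false = true
[1.1.2] true AND true = true
[1.1] true → true = true
[1.2.1] false AND true = false
[1.2.2.2.1] true OR false = true
[1.2.2.2] NOT true = false
[1.2.2] true → false = false
[1.2] false OR false = false
[1] true OR false = true
[2.1.1.1] true OR false = true
[2.1.1.2] false AND true = false
[2.1.1] true → false = false
[2.1] NOT false = true
[2.2.1] false OR false = false
[2.2.2] true OR false = true
[2.2] exactly-one(false, true) = true
[2] exactly-one(true, true) = false
[root] true OR false = true
Overall: true → granted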